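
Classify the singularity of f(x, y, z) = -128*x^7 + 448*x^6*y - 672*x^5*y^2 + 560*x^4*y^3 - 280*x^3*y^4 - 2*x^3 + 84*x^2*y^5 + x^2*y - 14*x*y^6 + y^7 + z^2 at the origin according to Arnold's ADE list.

The Hessian of f at 0 has rank 1. Corank 2; j^3 = -x^2*(2*x - y) has shape L^2 M (L != M), so D-series; mu = 8 gives D_8.

D_8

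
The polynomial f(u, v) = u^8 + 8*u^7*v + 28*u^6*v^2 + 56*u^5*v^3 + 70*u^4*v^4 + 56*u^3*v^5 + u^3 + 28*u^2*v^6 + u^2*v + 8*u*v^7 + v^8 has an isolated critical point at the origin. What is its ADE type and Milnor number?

Type D_{9}, Milnor number mu = 9.

The Hessian of f at 0 is [[0, 0], [0, 0]] with rank 0, so corank 2. A Groebner basis of the Jacobian ideal J(f) in C{u,v} is {-u*v/8 + v^7, u*v^2, u^2 + u*v}; counting standard monomials gives mu = 9. Corank 2; j^3 = u^2*(u + v) has shape L^2 M (L != M), so D-series; mu = 9 gives D_9.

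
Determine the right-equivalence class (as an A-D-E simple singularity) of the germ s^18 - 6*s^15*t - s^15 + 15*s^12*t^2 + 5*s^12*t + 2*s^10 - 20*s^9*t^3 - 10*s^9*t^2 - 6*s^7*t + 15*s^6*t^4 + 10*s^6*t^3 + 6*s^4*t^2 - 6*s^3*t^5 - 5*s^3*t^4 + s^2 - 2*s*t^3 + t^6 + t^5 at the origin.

The Hessian of f at 0 has rank 1. Corank 1: A-series; mu = 4 gives A_4.

A_{4}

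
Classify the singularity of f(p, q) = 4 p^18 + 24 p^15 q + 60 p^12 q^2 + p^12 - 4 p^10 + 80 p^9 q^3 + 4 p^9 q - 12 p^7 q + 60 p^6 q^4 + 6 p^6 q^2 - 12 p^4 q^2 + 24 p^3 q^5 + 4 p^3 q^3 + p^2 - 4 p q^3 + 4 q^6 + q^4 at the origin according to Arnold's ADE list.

A3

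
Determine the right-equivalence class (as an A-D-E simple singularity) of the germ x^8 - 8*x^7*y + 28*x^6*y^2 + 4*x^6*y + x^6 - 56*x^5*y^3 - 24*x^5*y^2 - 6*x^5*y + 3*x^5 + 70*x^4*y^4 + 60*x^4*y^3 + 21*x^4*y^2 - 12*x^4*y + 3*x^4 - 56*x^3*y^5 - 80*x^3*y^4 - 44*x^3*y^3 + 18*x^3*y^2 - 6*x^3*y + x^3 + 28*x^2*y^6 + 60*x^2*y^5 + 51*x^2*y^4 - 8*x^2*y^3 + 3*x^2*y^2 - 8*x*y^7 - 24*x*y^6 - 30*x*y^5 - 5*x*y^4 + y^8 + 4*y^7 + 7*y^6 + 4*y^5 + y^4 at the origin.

E_6

The Hessian of f at 0 has rank 0. Corank 2; j^3 = x^3 is a perfect cube, so E-series; the 4-jet and mu = 6 give E_6.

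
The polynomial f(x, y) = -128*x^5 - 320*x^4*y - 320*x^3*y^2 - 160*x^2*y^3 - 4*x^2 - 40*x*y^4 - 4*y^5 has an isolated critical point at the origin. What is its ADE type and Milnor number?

Type A_{4}, Milnor number mu = 4.

The Hessian of f at 0 has rank 1. Corank 1: A-series; mu = 4 gives A_4.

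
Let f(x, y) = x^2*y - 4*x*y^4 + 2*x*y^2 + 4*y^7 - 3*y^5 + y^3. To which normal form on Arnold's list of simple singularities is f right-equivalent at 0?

The Hessian of f at 0 has rank 0. Corank 2; j^3 = y*(x + y)^2 has shape L^2 M (L != M), so D-series; mu = 6 gives D_6.

D_{6}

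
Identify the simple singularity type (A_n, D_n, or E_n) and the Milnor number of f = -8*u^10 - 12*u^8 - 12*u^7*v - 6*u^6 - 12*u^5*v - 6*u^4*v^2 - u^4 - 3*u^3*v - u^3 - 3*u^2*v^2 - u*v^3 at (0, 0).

Type E7, Milnor number mu = 7.

The Hessian of f at 0 is [[0, 0], [0, 0]] with rank 0, so corank 2. A Groebner basis of the Jacobian ideal J(f) in C{u,v} is {3*u^2 + v^4 + v^3, u^3, u^2*v - u^2 - v^3/3, 2*u^2 + u*v^2 + 2*v^3/3}; counting standard monomials gives mu = 7. Corank 2; j^3 = -u^3 is a perfect cube, so E-series; the 4-jet and mu = 7 give E_7.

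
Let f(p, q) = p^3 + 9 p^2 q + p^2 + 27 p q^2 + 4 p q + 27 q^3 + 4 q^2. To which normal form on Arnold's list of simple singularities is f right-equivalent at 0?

A_{2}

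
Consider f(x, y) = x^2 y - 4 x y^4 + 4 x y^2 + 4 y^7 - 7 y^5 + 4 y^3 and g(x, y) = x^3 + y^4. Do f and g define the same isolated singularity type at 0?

The Hessian of f at 0 is [[0, 0], [0, 0]] with rank 0, so corank 2. A Groebner basis of the Jacobian ideal J(f) in C{x,y} is {-x*y/2 + y^4 - y^2, x*y^2 + 2*y^3, x^2 + 13*x*y/2 + 9*y^2}; counting standard monomials gives mu = 6. Corank 2; j^3 = y*(x + 2*y)^2 has shape L^2 M (L != M), so D-series; mu = 6 gives D_6. The Hessian of g at 0 is [[0, 0], [0, 0]] with rank 0, so corank 2. A Groebner basis of the Jacobian ideal J(g) in C{x,y} is {y^3, x^2}; counting standard monomials gives mu = 6. Corank 2; j^3 = x^3 is a perfect cube, so E-series; the 4-jet and mu = 6 give E_6. f is D_6 but g is E_6, hence not right-equivalent.

No.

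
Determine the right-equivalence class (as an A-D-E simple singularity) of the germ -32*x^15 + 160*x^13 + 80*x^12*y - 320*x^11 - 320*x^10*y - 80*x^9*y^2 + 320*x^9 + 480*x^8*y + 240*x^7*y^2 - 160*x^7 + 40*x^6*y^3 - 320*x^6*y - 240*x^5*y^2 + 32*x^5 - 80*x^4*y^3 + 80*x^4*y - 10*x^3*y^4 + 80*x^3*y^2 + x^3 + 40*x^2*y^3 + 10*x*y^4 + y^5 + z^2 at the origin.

E_{8}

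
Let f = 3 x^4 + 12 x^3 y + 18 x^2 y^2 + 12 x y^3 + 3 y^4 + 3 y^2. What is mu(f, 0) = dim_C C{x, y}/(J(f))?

The Hessian of f at 0 has rank 1. Corank 1: A-series; mu = 3 gives A_3.

3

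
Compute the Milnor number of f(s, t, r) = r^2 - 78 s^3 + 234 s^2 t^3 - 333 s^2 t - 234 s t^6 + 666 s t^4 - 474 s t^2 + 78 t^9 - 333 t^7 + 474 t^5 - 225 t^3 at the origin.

4

The Hessian of f at 0 has rank 1. Corank 2; j^3 = -3*(2*s + 3*t)*(13*s^2 + 36*s*t + 25*t^2) splits into three distinct lines over C (the quadratic factor has nonzero discriminant), so D_4.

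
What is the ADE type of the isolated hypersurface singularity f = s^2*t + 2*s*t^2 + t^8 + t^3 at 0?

The Hessian of f at 0 has rank 0. Corank 2; j^3 = t*(s + t)^2 has shape L^2 M (L != M), so D-series; mu = 9 gives D_9.

D_{9}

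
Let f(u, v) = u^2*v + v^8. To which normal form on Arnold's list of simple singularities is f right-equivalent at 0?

D_9

The Hessian of f at 0 is [[0, 0], [0, 0]] with rank 0, so corank 2. A Groebner basis of the Jacobian ideal J(f) in C{u,v} is {u^2/8 + v^7, u^3, u*v}; counting standard monomials gives mu = 9. Corank 2; j^3 = u^2*v has shape L^2 M (L != M), so D-series; mu = 9 gives D_9.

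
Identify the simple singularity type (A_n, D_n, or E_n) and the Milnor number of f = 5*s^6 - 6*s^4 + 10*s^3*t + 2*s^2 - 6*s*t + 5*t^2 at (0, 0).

The Hessian of f at 0 has rank 2. Corank 0: nondegenerate Morse point, so A_1.

Type A_1, Milnor number mu = 1.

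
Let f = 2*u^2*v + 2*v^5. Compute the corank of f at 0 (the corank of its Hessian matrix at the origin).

2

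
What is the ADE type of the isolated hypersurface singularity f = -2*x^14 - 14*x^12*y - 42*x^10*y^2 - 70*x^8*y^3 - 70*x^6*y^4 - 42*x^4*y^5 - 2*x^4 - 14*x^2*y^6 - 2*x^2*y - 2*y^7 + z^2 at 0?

The Hessian of f at 0 is [[0, 0, 0], [0, 0, 0], [0, 0, 2]] with rank 1, so corank 2. A Groebner basis of the Jacobian ideal J(f) in C{x,y,z} is {x^2/7 + y^6, x^3, x*y, z}; counting standard monomials gives mu = 8. Corank 2; j^3 = -2*x^2*y has shape L^2 M (L != M), so D-series; mu = 8 gives D_8.

D_{8}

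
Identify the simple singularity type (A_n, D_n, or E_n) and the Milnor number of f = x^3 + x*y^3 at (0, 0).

The Hessian of f at 0 is [[0, 0], [0, 0]] with rank 0, so corank 2. A Groebner basis of the Jacobian ideal J(f) in C{x,y} is {x^3, x*y^2, 3*x^2 + y^3}; counting standard monomials gives mu = 7. Corank 2; j^3 = x^3 is a perfect cube, so E-series; the 4-jet and mu = 7 give E_7.

Type E_7, Milnor number mu = 7.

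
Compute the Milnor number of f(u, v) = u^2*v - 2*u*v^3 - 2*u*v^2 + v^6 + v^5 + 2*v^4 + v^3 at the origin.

7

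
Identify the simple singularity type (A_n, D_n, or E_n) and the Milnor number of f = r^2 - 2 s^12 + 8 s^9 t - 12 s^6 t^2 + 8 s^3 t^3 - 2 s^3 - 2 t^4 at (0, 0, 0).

Type E_{6}, Milnor number mu = 6.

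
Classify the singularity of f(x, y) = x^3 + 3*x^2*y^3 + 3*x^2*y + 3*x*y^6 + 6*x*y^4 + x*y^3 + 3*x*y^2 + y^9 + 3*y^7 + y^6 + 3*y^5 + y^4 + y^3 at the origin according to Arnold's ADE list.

The Hessian of f at 0 has rank 0. Corank 2; j^3 = (x + y)^3 is a perfect cube, so E-series; the 4-jet and mu = 7 give E_7.

E7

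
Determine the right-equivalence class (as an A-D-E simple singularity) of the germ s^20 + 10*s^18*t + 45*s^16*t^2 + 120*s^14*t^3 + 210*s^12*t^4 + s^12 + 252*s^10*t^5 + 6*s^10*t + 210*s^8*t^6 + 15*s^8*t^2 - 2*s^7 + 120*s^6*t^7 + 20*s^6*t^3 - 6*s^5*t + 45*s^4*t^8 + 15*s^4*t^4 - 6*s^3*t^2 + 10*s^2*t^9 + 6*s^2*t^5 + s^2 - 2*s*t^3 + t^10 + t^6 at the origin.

The Hessian of f at 0 is [[2, 0], [0, 0]] with rank 1, so corank 1. A Groebner basis of the Jacobian ideal J(f) in C{s,t} is {s^2*t^2 - s/3 + t^3/3, -s^2 + s*t^3, -s*t + t^4, s^3}; counting standard monomials gives mu = 9. Corank 1: A-series; mu = 9 gives A_9.

A_{9}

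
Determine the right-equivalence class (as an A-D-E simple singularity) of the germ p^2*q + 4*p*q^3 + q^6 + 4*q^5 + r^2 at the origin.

D_7

The Hessian of f at 0 is [[0, 0, 0], [0, 0, 0], [0, 0, 2]] with rank 1, so corank 2. A Groebner basis of the Jacobian ideal J(f) in C{p,q,r} is {p^3, p^2*q + 2*p^2/3 + 4*p*q^2/3, p*q/2 + q^3, r}; counting standard monomials gives mu = 7. Corank 2; j^3 = p^2*q has shape L^2 M (L != M), so D-series; mu = 7 gives D_7.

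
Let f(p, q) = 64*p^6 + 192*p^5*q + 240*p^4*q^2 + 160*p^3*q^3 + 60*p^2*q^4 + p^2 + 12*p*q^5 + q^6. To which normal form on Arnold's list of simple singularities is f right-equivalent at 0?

A_5

The Hessian of f at 0 is [[2, 0], [0, 0]] with rank 1, so corank 1. A Groebner basis of the Jacobian ideal J(f) in C{p,q} is {q^5, p}; counting standard monomials gives mu = 5. Corank 1: A-series; mu = 5 gives A_5.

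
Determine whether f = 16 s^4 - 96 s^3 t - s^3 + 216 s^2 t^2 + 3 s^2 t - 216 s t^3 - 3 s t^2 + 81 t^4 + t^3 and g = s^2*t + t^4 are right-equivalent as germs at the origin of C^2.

No.

The Hessian of f at 0 has rank 0. Corank 2; j^3 = -(s - t)^3 is a perfect cube, so E-series; the 4-jet and mu = 6 give E_6. The Hessian of g at 0 has rank 0. Corank 2; j^3 = s^2*t has shape L^2 M (L != M), so D-series; mu = 5 gives D_5. f is E_6 but g is D_5, hence not right-equivalent.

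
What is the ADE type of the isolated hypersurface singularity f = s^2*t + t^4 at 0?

The Hessian of f at 0 has rank 0. Corank 2; j^3 = s^2*t has shape L^2 M (L != M), so D-series; mu = 5 gives D_5.

D5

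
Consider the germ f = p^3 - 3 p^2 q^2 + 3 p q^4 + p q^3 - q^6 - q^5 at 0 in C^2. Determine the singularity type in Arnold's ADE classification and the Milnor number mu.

Type E7, Milnor number mu = 7.

The Hessian of f at 0 has rank 0. Corank 2; j^3 = p^3 is a perfect cube, so E-series; the 4-jet and mu = 7 give E_7.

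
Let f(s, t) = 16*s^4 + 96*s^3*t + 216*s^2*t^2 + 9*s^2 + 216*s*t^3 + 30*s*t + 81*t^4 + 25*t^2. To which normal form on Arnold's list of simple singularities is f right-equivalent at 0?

A_3

The Hessian of f at 0 has rank 1. Corank 1: A-series; mu = 3 gives A_3.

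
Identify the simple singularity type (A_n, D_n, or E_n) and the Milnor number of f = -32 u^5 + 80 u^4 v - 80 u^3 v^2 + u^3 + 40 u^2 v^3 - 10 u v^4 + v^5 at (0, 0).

The Hessian of f at 0 has rank 0. Corank 2; j^3 = u^3 is a perfect cube, so E-series; the 5-jet and mu = 8 give E_8.

Type E_{8}, Milnor number mu = 8.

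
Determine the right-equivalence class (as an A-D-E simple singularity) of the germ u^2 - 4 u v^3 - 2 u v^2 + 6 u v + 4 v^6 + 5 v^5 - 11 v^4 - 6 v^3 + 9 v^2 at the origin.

The Hessian of f at 0 is [[2, 6], [6, 18]] with rank 1, so corank 1. A Groebner basis of the Jacobian ideal J(f) in C{u,v} is {-u/2 + v^3 + v^2/2 - 3*v/2, u^2 + 3*u - 12*v^2 + 9*v, u*v - u/2 + 7*v^2/2 - 3*v/2}; counting standard monomials gives mu = 4. Corank 1: A-series; mu = 4 gives A_4.

A4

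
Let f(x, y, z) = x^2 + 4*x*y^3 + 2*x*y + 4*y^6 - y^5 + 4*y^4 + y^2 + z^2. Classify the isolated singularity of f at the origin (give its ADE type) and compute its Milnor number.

Type A4, Milnor number mu = 4.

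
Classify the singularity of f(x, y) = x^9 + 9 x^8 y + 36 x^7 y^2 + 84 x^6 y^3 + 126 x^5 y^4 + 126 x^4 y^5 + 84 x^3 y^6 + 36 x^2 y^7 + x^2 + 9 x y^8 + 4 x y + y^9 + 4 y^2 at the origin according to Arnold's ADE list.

A8

The Hessian of f at 0 has rank 1. Corank 1: A-series; mu = 8 gives A_8.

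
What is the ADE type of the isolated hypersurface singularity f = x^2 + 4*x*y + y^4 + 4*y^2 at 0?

The Hessian of f at 0 has rank 1. Corank 1: A-series; mu = 3 gives A_3.

A3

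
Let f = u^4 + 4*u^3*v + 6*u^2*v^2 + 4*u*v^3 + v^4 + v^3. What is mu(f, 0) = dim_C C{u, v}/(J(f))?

6

The Hessian of f at 0 has rank 0. Corank 2; j^3 = v^3 is a perfect cube, so E-series; the 4-jet and mu = 6 give E_6.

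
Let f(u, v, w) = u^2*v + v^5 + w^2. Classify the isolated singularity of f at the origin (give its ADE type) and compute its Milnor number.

Type D_6, Milnor number mu = 6.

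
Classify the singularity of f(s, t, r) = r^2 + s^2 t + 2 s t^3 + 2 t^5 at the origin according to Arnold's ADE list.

D_6

The Hessian of f at 0 has rank 1. Corank 2; j^3 = s^2*t has shape L^2 M (L != M), so D-series; mu = 6 gives D_6.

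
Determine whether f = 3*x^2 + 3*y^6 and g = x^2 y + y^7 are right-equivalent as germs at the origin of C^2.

No.

The Hessian of f at 0 has rank 1. Corank 1: A-series; mu = 5 gives A_5. The Hessian of g at 0 has rank 0. Corank 2; j^3 = x^2*y has shape L^2 M (L != M), so D-series; mu = 8 gives D_8. f is A_5 but g is D_8, hence not right-equivalent.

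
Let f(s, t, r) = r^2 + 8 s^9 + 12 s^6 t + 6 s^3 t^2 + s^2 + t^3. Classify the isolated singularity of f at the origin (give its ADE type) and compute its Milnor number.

Type A_2, Milnor number mu = 2.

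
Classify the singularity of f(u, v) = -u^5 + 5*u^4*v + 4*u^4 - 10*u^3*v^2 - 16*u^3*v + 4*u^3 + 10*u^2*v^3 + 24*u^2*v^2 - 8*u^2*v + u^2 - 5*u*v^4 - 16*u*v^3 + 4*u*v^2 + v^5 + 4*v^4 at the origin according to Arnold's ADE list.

The Hessian of f at 0 has rank 1. Corank 1: A-series; mu = 4 gives A_4.

A4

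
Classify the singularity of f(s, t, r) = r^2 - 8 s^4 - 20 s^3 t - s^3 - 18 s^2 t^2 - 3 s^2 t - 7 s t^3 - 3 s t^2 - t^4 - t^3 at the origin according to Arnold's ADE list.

E_{7}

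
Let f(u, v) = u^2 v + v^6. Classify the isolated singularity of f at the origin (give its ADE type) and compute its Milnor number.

Type D_7, Milnor number mu = 7.

The Hessian of f at 0 has rank 0. Corank 2; j^3 = u^2*v has shape L^2 M (L != M), so D-series; mu = 7 gives D_7.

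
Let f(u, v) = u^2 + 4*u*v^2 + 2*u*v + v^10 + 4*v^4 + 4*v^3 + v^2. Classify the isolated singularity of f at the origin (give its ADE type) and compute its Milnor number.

Type A9, Milnor number mu = 9.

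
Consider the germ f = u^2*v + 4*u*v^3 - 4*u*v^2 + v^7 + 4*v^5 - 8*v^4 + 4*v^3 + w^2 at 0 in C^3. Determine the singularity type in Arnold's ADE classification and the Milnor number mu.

The Hessian of f at 0 has rank 1. Corank 2; j^3 = v*(u - 2*v)^2 has shape L^2 M (L != M), so D-series; mu = 8 gives D_8.

Type D8, Milnor number mu = 8.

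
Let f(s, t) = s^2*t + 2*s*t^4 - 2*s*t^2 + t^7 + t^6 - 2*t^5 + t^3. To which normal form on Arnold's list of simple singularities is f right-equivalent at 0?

D_7

The Hessian of f at 0 is [[0, 0], [0, 0]] with rank 0, so corank 2. A Groebner basis of the Jacobian ideal J(f) in C{s,t} is {s*t + t^4 - t^2, s^3 - s^2/2 + s*t - t^3 - t^2/2, s^2*t - s^2/3 + 2*s*t/3 - t^3 - t^2/3, -s^2/6 + s*t^2 + s*t/3 - t^3 - t^2/6}; counting standard monomials gives mu = 7. Corank 2; j^3 = t*(s - t)^2 has shape L^2 M (L != M), so D-series; mu = 7 gives D_7.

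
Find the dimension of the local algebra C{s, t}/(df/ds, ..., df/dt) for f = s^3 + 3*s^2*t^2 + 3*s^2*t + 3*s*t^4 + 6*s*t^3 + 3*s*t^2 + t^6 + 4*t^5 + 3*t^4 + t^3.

8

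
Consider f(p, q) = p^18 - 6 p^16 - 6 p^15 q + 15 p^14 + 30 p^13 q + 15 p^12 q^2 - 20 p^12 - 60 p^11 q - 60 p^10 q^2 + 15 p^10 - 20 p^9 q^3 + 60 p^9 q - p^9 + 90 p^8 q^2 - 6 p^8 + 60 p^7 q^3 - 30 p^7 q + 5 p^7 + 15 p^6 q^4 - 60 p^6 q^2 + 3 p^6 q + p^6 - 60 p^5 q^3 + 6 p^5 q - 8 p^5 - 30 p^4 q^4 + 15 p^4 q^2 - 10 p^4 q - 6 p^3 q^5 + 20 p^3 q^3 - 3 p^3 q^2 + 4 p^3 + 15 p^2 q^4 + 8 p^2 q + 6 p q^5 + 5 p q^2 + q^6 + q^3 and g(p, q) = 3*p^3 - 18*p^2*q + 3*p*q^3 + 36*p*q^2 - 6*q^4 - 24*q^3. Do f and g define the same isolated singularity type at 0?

The Hessian of f at 0 is [[0, 0], [0, 0]] with rank 0, so corank 2. A Groebner basis of the Jacobian ideal J(f) in C{p,q} is {32*p^2 + 48*p*q + q^4 + 16*q^2, p^3 - p^2 - p*q + q^3/8 - q^2/4, p^2*q + 4*p^2/3 + 4*p*q/3 - q^3/4 + q^2/3, -4*p^2/3 + p*q^2 - 4*p*q/3 + q^3/2 - q^2/3}; counting standard monomials gives mu = 7. Corank 2; j^3 = (p + q)*(2*p + q)^2 has shape L^2 M (L != M), so D-series; mu = 7 gives D_7. The Hessian of g at 0 is [[0, 0], [0, 0]] with rank 0, so corank 2. A Groebner basis of the Jacobian ideal J(g) in C{p,q} is {p^3 - 6*p^2*q - 48*p^2 + 192*p*q - 192*q^2, 6*p^2 + p*q^2 - 24*p*q + 24*q^2, 3*p^2 - 12*p*q + q^3 + 12*q^2}; counting standard monomials gives mu = 7. Corank 2; j^3 = 3*(p - 2*q)^3 is a perfect cube, so E-series; the 4-jet and mu = 7 give E_7. f is D_7 but g is E_7, hence not right-equivalent.

No.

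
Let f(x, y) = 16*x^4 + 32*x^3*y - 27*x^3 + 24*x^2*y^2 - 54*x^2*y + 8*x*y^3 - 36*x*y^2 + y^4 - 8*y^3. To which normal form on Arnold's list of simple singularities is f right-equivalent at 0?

E6

The Hessian of f at 0 is [[0, 0], [0, 0]] with rank 0, so corank 2. A Groebner basis of the Jacobian ideal J(f) in C{x,y} is {y^4, x*y^2 + 11*y^3/18, x^2 + 4*x*y/3 + 4*y^2/9}; counting standard monomials gives mu = 6. Corank 2; j^3 = -(3*x + 2*y)^3 is a perfect cube, so E-series; the 4-jet and mu = 6 give E_6.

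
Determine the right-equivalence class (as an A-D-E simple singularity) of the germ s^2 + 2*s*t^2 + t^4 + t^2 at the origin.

A_{1}

The Hessian of f at 0 is [[2, 0], [0, 2]] with rank 2, so corank 0. A Groebner basis of the Jacobian ideal J(f) in C{s,t} is {s, t}; counting standard monomials gives mu = 1. Corank 0: nondegenerate Morse point, so A_1.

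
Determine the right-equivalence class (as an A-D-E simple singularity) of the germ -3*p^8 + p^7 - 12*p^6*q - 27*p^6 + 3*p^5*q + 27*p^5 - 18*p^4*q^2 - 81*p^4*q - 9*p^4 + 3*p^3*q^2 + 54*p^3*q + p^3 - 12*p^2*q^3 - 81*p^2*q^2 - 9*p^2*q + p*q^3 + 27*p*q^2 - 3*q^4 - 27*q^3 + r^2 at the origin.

E_{7}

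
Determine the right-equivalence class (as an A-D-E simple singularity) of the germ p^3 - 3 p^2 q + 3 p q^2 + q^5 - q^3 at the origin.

The Hessian of f at 0 has rank 0. Corank 2; j^3 = (p - q)^3 is a perfect cube, so E-series; the 5-jet and mu = 8 give E_8.

E_8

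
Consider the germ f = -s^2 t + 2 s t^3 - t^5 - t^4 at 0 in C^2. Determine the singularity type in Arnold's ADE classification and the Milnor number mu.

The Hessian of f at 0 has rank 0. Corank 2; j^3 = -s^2*t has shape L^2 M (L != M), so D-series; mu = 5 gives D_5.

Type D_5, Milnor number mu = 5.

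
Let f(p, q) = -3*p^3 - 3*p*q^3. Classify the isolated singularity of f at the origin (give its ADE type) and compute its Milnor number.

Type E_{7}, Milnor number mu = 7.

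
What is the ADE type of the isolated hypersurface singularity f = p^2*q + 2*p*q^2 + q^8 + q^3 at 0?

The Hessian of f at 0 has rank 0. Corank 2; j^3 = q*(p + q)^2 has shape L^2 M (L != M), so D-series; mu = 9 gives D_9.

D_{9}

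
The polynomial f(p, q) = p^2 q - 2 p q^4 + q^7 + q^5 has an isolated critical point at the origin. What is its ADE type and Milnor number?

Type D_{6}, Milnor number mu = 6.

The Hessian of f at 0 has rank 0. Corank 2; j^3 = p^2*q has shape L^2 M (L != M), so D-series; mu = 6 gives D_6.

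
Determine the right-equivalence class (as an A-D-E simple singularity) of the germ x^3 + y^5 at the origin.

E8

The Hessian of f at 0 has rank 0. Corank 2; j^3 = x^3 is a perfect cube, so E-series; the 5-jet and mu = 8 give E_8.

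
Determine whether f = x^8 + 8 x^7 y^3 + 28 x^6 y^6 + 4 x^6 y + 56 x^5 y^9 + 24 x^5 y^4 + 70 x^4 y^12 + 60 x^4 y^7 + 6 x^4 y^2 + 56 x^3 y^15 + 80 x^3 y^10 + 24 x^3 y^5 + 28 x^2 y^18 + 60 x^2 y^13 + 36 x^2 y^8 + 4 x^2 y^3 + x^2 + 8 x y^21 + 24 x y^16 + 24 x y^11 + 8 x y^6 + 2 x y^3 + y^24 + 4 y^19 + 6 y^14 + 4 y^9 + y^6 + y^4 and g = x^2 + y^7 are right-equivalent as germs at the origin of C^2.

No.

The Hessian of f at 0 is [[2, 0], [0, 0]] with rank 1, so corank 1. A Groebner basis of the Jacobian ideal J(f) in C{x,y} is {y^3, x}; counting standard monomials gives mu = 3. Corank 1: A-series; mu = 3 gives A_3. The Hessian of g at 0 is [[2, 0], [0, 0]] with rank 1, so corank 1. A Groebner basis of the Jacobian ideal J(g) in C{x,y} is {y^6, x}; counting standard monomials gives mu = 6. Corank 1: A-series; mu = 6 gives A_6. f is A_3 but g is A_6, hence not right-equivalent.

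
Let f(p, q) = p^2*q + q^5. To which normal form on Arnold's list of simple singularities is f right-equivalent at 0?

The Hessian of f at 0 has rank 0. Corank 2; j^3 = p^2*q has shape L^2 M (L != M), so D-series; mu = 6 gives D_6.

D_{6}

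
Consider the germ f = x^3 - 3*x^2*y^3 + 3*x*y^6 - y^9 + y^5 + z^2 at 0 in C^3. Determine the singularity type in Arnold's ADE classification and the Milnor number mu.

The Hessian of f at 0 is [[0, 0, 0], [0, 0, 0], [0, 0, 2]] with rank 1, so corank 2. A Groebner basis of the Jacobian ideal J(f) in C{x,y,z} is {-x^2/2 + x*y^3, y^4, x^3, x^2*y, z}; counting standard monomials gives mu = 8. Corank 2; j^3 = x^3 is a perfect cube, so E-series; the 5-jet and mu = 8 give E_8.

Type E8, Milnor number mu = 8.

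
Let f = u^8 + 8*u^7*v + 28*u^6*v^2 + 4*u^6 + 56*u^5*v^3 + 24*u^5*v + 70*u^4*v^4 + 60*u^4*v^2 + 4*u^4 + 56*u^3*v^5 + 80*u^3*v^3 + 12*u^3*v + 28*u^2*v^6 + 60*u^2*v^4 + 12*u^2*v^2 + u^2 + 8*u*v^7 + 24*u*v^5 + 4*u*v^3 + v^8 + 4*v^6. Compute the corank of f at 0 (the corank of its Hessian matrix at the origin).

1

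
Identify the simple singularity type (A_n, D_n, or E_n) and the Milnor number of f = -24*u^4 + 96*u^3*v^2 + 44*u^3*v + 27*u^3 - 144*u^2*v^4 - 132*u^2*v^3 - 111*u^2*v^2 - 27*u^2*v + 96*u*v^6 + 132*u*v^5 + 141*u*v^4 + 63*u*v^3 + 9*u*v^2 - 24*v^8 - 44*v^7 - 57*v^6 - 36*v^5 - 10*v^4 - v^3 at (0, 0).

Type E_7, Milnor number mu = 7.

The Hessian of f at 0 has rank 0. Corank 2; j^3 = (3*u - v)^3 is a perfect cube, so E-series; the 4-jet and mu = 7 give E_7.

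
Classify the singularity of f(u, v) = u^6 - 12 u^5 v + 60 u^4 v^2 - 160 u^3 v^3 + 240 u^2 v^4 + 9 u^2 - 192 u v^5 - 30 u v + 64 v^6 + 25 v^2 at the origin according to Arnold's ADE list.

A_5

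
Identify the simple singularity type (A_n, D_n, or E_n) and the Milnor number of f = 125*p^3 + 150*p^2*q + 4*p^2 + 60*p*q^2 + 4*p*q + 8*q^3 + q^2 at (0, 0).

Type A_2, Milnor number mu = 2.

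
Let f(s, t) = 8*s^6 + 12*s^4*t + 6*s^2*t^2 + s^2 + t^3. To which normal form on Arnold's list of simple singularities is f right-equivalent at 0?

A_{2}

The Hessian of f at 0 is [[2, 0], [0, 0]] with rank 1, so corank 1. A Groebner basis of the Jacobian ideal J(f) in C{s,t} is {t^2, s}; counting standard monomials gives mu = 2. Corank 1: A-series; mu = 2 gives A_2.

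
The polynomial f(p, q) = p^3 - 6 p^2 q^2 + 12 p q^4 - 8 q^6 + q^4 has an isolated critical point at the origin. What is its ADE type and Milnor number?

The Hessian of f at 0 has rank 0. Corank 2; j^3 = p^3 is a perfect cube, so E-series; the 4-jet and mu = 6 give E_6.

Type E_{6}, Milnor number mu = 6.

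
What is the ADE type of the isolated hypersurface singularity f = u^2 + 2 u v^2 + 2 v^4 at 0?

A3

The Hessian of f at 0 is [[2, 0], [0, 0]] with rank 1, so corank 1. A Groebner basis of the Jacobian ideal J(f) in C{u,v} is {u^2, u*v, u + v^2}; counting standard monomials gives mu = 3. Corank 1: A-series; mu = 3 gives A_3.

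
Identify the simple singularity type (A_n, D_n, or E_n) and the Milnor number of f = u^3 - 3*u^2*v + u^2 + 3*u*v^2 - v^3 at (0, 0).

Type A_{2}, Milnor number mu = 2.

The Hessian of f at 0 is [[2, 0], [0, 0]] with rank 1, so corank 1. A Groebner basis of the Jacobian ideal J(f) in C{u,v} is {v^2, u}; counting standard monomials gives mu = 2. Corank 1: A-series; mu = 2 gives A_2.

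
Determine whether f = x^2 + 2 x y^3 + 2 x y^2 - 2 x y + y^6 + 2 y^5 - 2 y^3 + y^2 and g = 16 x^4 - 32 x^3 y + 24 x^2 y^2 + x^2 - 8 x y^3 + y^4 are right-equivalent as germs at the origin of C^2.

The Hessian of f at 0 is [[2, -2], [-2, 2]] with rank 1, so corank 1. A Groebner basis of the Jacobian ideal J(f) in C{x,y} is {x^2 + x - y, x*y + x - y, x + y^2 - y}; counting standard monomials gives mu = 3. Corank 1: A-series; mu = 3 gives A_3. The Hessian of g at 0 is [[2, 0], [0, 0]] with rank 1, so corank 1. A Groebner basis of the Jacobian ideal J(g) in C{x,y} is {y^3, x}; counting standard monomials gives mu = 3. Corank 1: A-series; mu = 3 gives A_3. Both have type A_3, hence right-equivalent.

Yes.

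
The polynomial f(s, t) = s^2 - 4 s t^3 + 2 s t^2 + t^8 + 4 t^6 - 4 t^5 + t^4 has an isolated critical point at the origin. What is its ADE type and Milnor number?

The Hessian of f at 0 has rank 1. Corank 1: A-series; mu = 7 gives A_7.

Type A_{7}, Milnor number mu = 7.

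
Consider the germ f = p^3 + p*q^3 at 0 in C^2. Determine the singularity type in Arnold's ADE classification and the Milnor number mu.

The Hessian of f at 0 has rank 0. Corank 2; j^3 = p^3 is a perfect cube, so E-series; the 4-jet and mu = 7 give E_7.

Type E_7, Milnor number mu = 7.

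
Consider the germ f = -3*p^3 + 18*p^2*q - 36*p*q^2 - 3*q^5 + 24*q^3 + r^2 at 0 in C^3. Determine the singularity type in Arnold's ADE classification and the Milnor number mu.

Type E_{8}, Milnor number mu = 8.

The Hessian of f at 0 has rank 1. Corank 2; j^3 = -3*(p - 2*q)^3 is a perfect cube, so E-series; the 5-jet and mu = 8 give E_8.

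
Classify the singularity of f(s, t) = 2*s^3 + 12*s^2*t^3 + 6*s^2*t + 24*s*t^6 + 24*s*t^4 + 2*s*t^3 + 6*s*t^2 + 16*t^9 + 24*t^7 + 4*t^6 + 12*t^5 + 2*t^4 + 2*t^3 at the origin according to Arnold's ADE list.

E7

The Hessian of f at 0 has rank 0. Corank 2; j^3 = 2*(s + t)^3 is a perfect cube, so E-series; the 4-jet and mu = 7 give E_7.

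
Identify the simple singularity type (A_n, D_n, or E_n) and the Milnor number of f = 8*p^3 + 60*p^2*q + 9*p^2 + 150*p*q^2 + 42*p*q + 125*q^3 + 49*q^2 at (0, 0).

Type A_{2}, Milnor number mu = 2.

The Hessian of f at 0 has rank 1. Corank 1: A-series; mu = 2 gives A_2.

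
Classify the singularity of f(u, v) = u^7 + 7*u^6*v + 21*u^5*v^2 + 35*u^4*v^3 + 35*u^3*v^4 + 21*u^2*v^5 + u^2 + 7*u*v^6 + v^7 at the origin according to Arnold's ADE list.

A6

The Hessian of f at 0 has rank 1. Corank 1: A-series; mu = 6 gives A_6.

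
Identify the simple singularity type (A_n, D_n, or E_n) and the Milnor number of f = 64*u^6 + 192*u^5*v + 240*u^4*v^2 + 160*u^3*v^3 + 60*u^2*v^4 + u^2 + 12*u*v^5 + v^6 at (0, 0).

Type A_5, Milnor number mu = 5.

The Hessian of f at 0 has rank 1. Corank 1: A-series; mu = 5 gives A_5.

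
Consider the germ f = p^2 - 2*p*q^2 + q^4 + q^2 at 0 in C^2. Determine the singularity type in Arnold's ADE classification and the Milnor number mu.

Type A1, Milnor number mu = 1.

The Hessian of f at 0 has rank 2. Corank 0: nondegenerate Morse point, so A_1.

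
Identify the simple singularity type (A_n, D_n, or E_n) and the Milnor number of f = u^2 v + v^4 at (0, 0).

Type D_5, Milnor number mu = 5.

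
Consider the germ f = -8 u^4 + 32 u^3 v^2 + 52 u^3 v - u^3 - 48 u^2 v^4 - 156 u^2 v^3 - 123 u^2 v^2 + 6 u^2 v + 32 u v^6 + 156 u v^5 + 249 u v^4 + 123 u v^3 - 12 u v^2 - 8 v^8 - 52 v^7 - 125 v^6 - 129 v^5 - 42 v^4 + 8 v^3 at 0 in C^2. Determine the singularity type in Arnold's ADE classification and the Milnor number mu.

Type E_{7}, Milnor number mu = 7.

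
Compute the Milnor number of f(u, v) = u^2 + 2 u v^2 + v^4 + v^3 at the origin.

The Hessian of f at 0 has rank 1. Corank 1: A-series; mu = 2 gives A_2.

2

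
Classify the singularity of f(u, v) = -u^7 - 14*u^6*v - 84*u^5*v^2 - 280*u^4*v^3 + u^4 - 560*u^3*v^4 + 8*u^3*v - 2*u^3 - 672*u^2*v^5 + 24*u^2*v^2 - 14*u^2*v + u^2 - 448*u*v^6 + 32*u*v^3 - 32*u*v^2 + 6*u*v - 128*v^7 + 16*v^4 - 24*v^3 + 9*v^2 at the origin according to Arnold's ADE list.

A_{6}

The Hessian of f at 0 has rank 1. Corank 1: A-series; mu = 6 gives A_6.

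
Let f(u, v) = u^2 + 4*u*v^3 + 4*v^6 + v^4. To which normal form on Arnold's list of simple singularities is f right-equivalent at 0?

A_{3}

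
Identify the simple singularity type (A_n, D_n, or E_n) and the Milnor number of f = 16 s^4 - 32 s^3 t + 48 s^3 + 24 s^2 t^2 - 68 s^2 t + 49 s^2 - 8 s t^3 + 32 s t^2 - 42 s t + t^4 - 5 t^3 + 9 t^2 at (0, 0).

Type A2, Milnor number mu = 2.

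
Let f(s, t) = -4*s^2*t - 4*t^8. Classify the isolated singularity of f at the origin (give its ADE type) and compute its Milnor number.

The Hessian of f at 0 is [[0, 0], [0, 0]] with rank 0, so corank 2. A Groebner basis of the Jacobian ideal J(f) in C{s,t} is {s^2/8 + t^7, s^3, s*t}; counting standard monomials gives mu = 9. Corank 2; j^3 = -4*s^2*t has shape L^2 M (L != M), so D-series; mu = 9 gives D_9.

Type D_{9}, Milnor number mu = 9.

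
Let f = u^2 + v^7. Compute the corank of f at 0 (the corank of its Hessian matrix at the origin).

1

The Hessian at 0 is [[2, 0], [0, 0]] of rank 1; hence corank 1.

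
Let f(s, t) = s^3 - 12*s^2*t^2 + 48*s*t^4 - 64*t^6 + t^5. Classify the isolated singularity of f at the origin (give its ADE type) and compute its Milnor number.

The Hessian of f at 0 is [[0, 0], [0, 0]] with rank 0, so corank 2. A Groebner basis of the Jacobian ideal J(f) in C{s,t} is {t^4, s^3, -s^2/8 + s*t^2}; counting standard monomials gives mu = 8. Corank 2; j^3 = s^3 is a perfect cube, so E-series; the 5-jet and mu = 8 give E_8.

Type E_{8}, Milnor number mu = 8.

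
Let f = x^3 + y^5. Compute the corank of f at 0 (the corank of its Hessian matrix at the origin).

2

Hessian at 0 has rank 0.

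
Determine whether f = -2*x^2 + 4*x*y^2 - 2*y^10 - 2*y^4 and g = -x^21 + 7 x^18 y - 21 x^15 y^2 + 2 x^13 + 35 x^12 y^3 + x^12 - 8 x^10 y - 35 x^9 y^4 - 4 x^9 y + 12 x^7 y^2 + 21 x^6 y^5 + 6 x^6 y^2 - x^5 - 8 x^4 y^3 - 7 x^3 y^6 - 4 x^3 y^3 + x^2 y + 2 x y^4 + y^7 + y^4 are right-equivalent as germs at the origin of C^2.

No.

The Hessian of f at 0 is [[-4, 0], [0, 0]] with rank 1, so corank 1. A Groebner basis of the Jacobian ideal J(f) in C{x,y} is {x^5, x^4*y, -x + y^2}; counting standard monomials gives mu = 9. Corank 1: A-series; mu = 9 gives A_9. The Hessian of g at 0 is [[0, 0], [0, 0]] with rank 0, so corank 2. A Groebner basis of the Jacobian ideal J(g) in C{x,y} is {x^3, x^2/4 + y^3, x*y}; counting standard monomials gives mu = 5. Corank 2; j^3 = x^2*y has shape L^2 M (L != M), so D-series; mu = 5 gives D_5. f is A_9 but g is D_5, hence not right-equivalent.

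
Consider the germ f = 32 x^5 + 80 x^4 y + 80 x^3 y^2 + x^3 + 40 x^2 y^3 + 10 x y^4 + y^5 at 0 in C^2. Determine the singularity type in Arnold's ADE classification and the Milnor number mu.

Type E8, Milnor number mu = 8.

The Hessian of f at 0 has rank 0. Corank 2; j^3 = x^3 is a perfect cube, so E-series; the 5-jet and mu = 8 give E_8.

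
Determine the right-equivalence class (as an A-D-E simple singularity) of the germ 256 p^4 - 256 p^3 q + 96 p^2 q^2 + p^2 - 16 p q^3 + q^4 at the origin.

The Hessian of f at 0 is [[2, 0], [0, 0]] with rank 1, so corank 1. A Groebner basis of the Jacobian ideal J(f) in C{p,q} is {q^3, p}; counting standard monomials gives mu = 3. Corank 1: A-series; mu = 3 gives A_3.

A3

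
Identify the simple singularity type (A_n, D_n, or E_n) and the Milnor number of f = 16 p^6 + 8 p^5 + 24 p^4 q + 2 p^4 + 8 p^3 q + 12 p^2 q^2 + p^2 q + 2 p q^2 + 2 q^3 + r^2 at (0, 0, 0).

Type D_{4}, Milnor number mu = 4.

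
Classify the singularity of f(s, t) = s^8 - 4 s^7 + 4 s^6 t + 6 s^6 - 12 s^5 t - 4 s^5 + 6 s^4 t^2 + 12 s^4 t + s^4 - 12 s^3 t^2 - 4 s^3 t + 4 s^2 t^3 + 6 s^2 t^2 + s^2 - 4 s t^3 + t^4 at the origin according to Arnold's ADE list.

The Hessian of f at 0 has rank 1. Corank 1: A-series; mu = 3 gives A_3.

A_{3}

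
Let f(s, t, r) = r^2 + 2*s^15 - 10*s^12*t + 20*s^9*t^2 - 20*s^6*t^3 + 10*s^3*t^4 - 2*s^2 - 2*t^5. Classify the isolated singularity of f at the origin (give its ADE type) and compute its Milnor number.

Type A_4, Milnor number mu = 4.

The Hessian of f at 0 has rank 2. Corank 1: A-series; mu = 4 gives A_4.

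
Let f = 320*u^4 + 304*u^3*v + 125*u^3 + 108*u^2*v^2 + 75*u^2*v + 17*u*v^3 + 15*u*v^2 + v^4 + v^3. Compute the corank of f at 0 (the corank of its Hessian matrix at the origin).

2

Hessian at 0 has rank 0.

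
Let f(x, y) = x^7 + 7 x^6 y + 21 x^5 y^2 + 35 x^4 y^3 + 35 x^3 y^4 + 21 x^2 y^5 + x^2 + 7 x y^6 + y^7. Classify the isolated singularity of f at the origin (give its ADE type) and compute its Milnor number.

Type A_6, Milnor number mu = 6.

The Hessian of f at 0 has rank 1. Corank 1: A-series; mu = 6 gives A_6.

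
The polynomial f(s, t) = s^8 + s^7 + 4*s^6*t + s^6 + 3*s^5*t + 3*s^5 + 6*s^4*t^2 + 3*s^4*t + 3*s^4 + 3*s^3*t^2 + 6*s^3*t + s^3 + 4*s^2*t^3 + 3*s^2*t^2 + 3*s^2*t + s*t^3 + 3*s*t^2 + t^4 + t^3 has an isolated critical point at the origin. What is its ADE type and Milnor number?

Type E_7, Milnor number mu = 7.

The Hessian of f at 0 has rank 0. Corank 2; j^3 = (s + t)^3 is a perfect cube, so E-series; the 4-jet and mu = 7 give E_7.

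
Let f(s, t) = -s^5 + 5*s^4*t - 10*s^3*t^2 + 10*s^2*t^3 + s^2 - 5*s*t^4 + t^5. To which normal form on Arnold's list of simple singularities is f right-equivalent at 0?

A_{4}

The Hessian of f at 0 has rank 1. Corank 1: A-series; mu = 4 gives A_4.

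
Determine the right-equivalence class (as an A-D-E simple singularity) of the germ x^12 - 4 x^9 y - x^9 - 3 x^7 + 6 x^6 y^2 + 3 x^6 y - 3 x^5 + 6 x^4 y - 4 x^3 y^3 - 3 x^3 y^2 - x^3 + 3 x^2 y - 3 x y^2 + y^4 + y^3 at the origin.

E6

The Hessian of f at 0 has rank 0. Corank 2; j^3 = -(x - y)^3 is a perfect cube, so E-series; the 4-jet and mu = 6 give E_6.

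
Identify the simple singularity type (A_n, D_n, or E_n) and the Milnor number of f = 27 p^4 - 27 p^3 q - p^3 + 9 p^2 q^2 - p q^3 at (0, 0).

Type E_7, Milnor number mu = 7.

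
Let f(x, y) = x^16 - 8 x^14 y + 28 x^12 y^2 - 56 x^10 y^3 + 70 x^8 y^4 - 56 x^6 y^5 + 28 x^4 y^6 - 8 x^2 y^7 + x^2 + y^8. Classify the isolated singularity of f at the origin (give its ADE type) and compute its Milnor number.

The Hessian of f at 0 has rank 1. Corank 1: A-series; mu = 7 gives A_7.

Type A7, Milnor number mu = 7.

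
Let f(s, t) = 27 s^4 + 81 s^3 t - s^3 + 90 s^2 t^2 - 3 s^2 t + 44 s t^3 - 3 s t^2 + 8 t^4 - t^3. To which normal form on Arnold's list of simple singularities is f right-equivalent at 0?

E_{7}

The Hessian of f at 0 has rank 0. Corank 2; j^3 = -(s + t)^3 is a perfect cube, so E-series; the 4-jet and mu = 7 give E_7.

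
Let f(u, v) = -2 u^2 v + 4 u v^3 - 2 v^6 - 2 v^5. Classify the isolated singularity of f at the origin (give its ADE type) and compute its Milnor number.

Type D_7, Milnor number mu = 7.

The Hessian of f at 0 is [[0, 0], [0, 0]] with rank 0, so corank 2. A Groebner basis of the Jacobian ideal J(f) in C{u,v} is {u^3, u^2*v + u^2/6 - u*v^2/6, -u*v + v^3}; counting standard monomials gives mu = 7. Corank 2; j^3 = -2*u^2*v has shape L^2 M (L != M), so D-series; mu = 7 gives D_7.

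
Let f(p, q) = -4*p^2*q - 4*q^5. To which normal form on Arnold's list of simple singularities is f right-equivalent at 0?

The Hessian of f at 0 has rank 0. Corank 2; j^3 = -4*p^2*q has shape L^2 M (L != M), so D-series; mu = 6 gives D_6.

D_{6}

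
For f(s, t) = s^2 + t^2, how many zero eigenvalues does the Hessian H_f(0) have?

The Hessian at 0 is [[2, 0], [0, 2]] of rank 2; hence corank 0.

0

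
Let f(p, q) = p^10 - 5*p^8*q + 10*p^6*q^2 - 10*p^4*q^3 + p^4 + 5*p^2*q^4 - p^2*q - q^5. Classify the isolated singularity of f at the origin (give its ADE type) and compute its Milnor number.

Type D_6, Milnor number mu = 6.

The Hessian of f at 0 is [[0, 0], [0, 0]] with rank 0, so corank 2. A Groebner basis of the Jacobian ideal J(f) in C{p,q} is {p^2/5 + q^4, p^3, p*q}; counting standard monomials gives mu = 6. Corank 2; j^3 = -p^2*q has shape L^2 M (L != M), so D-series; mu = 6 gives D_6.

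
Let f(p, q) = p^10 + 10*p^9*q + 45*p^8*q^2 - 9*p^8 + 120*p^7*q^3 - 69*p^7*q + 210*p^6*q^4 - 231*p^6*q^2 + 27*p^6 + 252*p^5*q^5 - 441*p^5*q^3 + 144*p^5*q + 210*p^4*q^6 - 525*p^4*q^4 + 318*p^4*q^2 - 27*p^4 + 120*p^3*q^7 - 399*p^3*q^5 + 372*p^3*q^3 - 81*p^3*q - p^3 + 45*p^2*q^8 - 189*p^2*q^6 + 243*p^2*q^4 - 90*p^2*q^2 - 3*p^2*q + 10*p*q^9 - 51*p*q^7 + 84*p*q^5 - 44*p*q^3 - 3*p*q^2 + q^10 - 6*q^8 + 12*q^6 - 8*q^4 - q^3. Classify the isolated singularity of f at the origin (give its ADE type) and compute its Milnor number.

Type E7, Milnor number mu = 7.

The Hessian of f at 0 has rank 0. Corank 2; j^3 = -(p + q)^3 is a perfect cube, so E-series; the 4-jet and mu = 7 give E_7.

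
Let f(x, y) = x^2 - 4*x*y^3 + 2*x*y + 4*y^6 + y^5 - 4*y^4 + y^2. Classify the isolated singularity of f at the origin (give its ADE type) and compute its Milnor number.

The Hessian of f at 0 has rank 1. Corank 1: A-series; mu = 4 gives A_4.

Type A4, Milnor number mu = 4.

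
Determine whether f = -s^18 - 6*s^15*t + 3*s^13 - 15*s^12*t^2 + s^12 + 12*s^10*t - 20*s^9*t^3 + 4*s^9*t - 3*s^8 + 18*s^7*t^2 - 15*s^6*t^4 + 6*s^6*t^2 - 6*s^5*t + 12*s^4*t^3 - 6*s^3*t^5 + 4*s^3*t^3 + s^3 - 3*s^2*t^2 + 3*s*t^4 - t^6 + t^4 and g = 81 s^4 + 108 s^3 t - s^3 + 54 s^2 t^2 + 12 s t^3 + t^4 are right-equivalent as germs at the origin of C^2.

Yes.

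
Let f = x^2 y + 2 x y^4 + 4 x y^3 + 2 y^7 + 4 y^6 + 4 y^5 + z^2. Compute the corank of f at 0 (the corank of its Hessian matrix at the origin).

Hessian at 0 has rank 1.

2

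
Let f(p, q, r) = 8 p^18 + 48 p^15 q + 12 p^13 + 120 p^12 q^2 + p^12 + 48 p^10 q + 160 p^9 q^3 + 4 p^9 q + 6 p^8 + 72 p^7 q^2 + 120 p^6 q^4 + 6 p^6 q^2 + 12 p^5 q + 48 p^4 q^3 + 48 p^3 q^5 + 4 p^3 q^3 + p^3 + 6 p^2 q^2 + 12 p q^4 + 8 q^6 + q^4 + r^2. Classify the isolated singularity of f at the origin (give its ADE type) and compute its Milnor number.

The Hessian of f at 0 has rank 1. Corank 2; j^3 = p^3 is a perfect cube, so E-series; the 4-jet and mu = 6 give E_6.

Type E6, Milnor number mu = 6.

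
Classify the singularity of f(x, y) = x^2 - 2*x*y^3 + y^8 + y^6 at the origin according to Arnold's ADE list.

A7

The Hessian of f at 0 is [[2, 0], [0, 0]] with rank 1, so corank 1. A Groebner basis of the Jacobian ideal J(f) in C{x,y} is {x^3, x^2*y, -x + y^3}; counting standard monomials gives mu = 7. Corank 1: A-series; mu = 7 gives A_7.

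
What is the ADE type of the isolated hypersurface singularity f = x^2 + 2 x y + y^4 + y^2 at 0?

The Hessian of f at 0 has rank 1. Corank 1: A-series; mu = 3 gives A_3.

A_{3}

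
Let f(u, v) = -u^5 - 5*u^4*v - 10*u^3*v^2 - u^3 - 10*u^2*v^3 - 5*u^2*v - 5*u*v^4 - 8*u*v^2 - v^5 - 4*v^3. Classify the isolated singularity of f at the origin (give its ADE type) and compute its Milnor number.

The Hessian of f at 0 has rank 0. Corank 2; j^3 = -(u + v)*(u + 2*v)^2 has shape L^2 M (L != M), so D-series; mu = 6 gives D_6.

Type D_{6}, Milnor number mu = 6.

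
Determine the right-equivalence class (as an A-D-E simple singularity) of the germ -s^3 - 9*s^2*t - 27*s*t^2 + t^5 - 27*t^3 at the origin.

The Hessian of f at 0 has rank 0. Corank 2; j^3 = -(s + 3*t)^3 is a perfect cube, so E-series; the 5-jet and mu = 8 give E_8.

E8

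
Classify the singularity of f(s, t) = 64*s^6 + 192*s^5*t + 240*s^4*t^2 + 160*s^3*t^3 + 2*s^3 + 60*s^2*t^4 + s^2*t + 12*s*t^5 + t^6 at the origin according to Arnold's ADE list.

D_7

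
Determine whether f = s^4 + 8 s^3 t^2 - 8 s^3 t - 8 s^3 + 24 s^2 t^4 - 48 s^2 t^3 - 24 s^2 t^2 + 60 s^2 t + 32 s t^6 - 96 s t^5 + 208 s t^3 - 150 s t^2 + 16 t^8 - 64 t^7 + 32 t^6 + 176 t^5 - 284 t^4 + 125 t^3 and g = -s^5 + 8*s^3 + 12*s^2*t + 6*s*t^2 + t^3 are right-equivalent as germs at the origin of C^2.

The Hessian of f at 0 has rank 0. Corank 2; j^3 = -(2*s - 5*t)^3 is a perfect cube, so E-series; the 4-jet and mu = 6 give E_6. The Hessian of g at 0 has rank 0. Corank 2; j^3 = (2*s + t)^3 is a perfect cube, so E-series; the 5-jet and mu = 8 give E_8. f is E_6 but g is E_8, hence not right-equivalent.

No.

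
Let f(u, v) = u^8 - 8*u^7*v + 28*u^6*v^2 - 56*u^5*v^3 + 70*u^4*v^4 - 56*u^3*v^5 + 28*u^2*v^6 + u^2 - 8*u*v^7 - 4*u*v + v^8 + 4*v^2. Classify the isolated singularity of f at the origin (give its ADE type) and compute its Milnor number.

Type A_{7}, Milnor number mu = 7.

The Hessian of f at 0 is [[2, -4], [-4, 8]] with rank 1, so corank 1. A Groebner basis of the Jacobian ideal J(f) in C{u,v} is {v^7, u - 2*v}; counting standard monomials gives mu = 7. Corank 1: A-series; mu = 7 gives A_7.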